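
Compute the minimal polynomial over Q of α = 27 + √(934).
m_α(x) = x^2 - 54x - 205

From α - 27 = √(934), squaring gives (α - 27)^2 = 934, i.e. α^2 - 54α + 729 = 934, so α^2 - 54α - 205 = 0. The discriminant of x^2 - 54x - 205 is (-54)^2 - 4·(-205) = 2916 + 820 = 3736, and 4·(934) is not a perfect square in Q since 934 is squarefree and ≠ 1. Hence x^2 - 54x - 205 is irreducible over Q and is the minimal polynomial of α.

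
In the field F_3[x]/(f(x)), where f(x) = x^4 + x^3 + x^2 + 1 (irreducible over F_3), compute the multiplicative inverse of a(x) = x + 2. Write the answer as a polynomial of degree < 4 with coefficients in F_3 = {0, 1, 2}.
a(x)^(-1) ≡ 2x^3 + x^2 (mod f(x))

Since f is irreducible over F_3, F_3[x]/(f) is a field and a(x) ≠ 0 has an inverse. Apply the extended Euclidean algorithm to f(x) and a(x) in F_3[x]: f(x) = (x^3 + 2x^2)·a(x) + (1). The last nonzero remainder is the constant 1 = gcd(f, a) in F_3. Back-substituting through the division chain expresses 1 = s(x)·a(x) + t(x)·f(x) with s(x) ≡ 2x^3 + x^2 (mod f), so a(x)^(-1) ≡ s(x) = 2x^3 + x^2 (mod f). Check: (x + 2)·(2x^3 + x^2) = 2x^4 + 2x^3 + 2x^2 ≡ 1 (mod x^4 + x^3 + x^2 + 1).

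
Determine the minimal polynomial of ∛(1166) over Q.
m_α(x) = x^3 - 1166

α satisfies α^3 = 1166, so x^3 - 1166 annihilates α. By the rational root test, a rational root p/q (in lowest terms) of x^3 - 1166 would satisfy p^3 = 1166 q^3, forcing q = 1 and p^3 = 1166; but 1166 is not a perfect cube, contradiction. A monic cubic over Q with no rational root is irreducible (any nontrivial factorization would include a linear factor). Hence x^3 - 1166 is the minimal polynomial of α, and in particular [Q(α):Q] = 3.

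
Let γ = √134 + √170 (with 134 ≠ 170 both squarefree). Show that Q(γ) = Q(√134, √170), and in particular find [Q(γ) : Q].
[Q(γ) : Q] = 4 (equivalently, Q(γ) = Q(√134, √170))

Obviously Q(γ) ⊆ Q(√134, √170), and [Q(√134, √170):Q] = 4 (since 134, 170 are distinct squarefree integers > 1 with 22780 not a perfect square). To show equality we compute the minimal polynomial of γ. From γ = √134 + √170: γ^2 = 134 + 2√(22780) + 170 = 304 + 2√(22780), so γ^2 - 304 = 2√(22780); squaring, (γ^2 - 304)^2 = 4·22780, i.e. γ^4 - 608γ^2 + 92416 - 91120 = 0, i.e. γ^4 - 608γ^2 + 1296 = 0. So γ is a root of x^4 - 608x^2 + 1296. This polynomial is irreducible over Q: it has no rational root (each ±√134 ± √170 is irrational), and any factorization into two quadratics over Q would force √(22780) ∈ Q (pairing opposite roots) or √134, √170 ∈ Q (other pairings), all impossible. Hence [Q(γ):Q] = 4 = [Q(√134, √170):Q], so Q(γ) = Q(√134, √170).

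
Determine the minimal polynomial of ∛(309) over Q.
m_α(x) = x^3 - 309

α satisfies α^3 = 309, so x^3 - 309 annihilates α. By the rational root test, a rational root p/q (in lowest terms) of x^3 - 309 would satisfy p^3 = 309 q^3, forcing q = 1 and p^3 = 309; but 309 is not a perfect cube, contradiction. A monic cubic over Q with no rational root is irreducible (any nontrivial factorization would include a linear factor). Hence x^3 - 309 is the minimal polynomial of α, and in particular [Q(α):Q] = 3.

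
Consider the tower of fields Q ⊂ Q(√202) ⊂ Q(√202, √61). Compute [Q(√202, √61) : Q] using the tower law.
[Q(√202, √61) : Q] = 4

[Q(√202):Q] = 2 (min poly x^2 - 202, irreducible since 202 is squarefree > 1). For the top step, suppose √61 ∈ Q(√202), say √61 = c + d√202 with c, d ∈ Q. Squaring: 61 = c^2 + 202d^2 + 2cd√202. Since √202 ∉ Q this forces 2cd = 0. If d = 0 then √61 = c ∈ Q, contradicting 61 squarefree > 1. If c = 0 then 61 = 202d^2, so 202·61 = (202d)^2 is a perfect square in Q — but 202·61 = 12322 is not a perfect square (since 202 and 61 are distinct squarefree integers). Contradiction. Hence √61 ∉ Q(√202), so x^2 - 61 stays irreducible over Q(√202) and [Q(√202, √61) : Q(√202)] = 2. By the tower law, [Q(√202, √61) : Q] = 2 · 2 = 4.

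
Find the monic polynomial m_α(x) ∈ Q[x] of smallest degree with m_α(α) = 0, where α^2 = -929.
m_α(x) = x^2 + 929

α satisfies α^2 + 929 = 0, so x^2 + 929 annihilates α. Since d = -929 is squarefree and ≠ 1, it is not a perfect square in Q, so x^2 + 929 has no rational root and is therefore irreducible over Q (a degree-2 polynomial over a field is irreducible iff it has no root). Hence m_α(x) = x^2 + 929.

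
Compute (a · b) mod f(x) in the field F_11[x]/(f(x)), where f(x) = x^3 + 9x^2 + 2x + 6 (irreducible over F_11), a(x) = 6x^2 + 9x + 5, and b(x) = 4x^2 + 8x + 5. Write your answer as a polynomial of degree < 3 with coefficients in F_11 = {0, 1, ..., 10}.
a · b ≡ 8x^2 + 7x + 3 (mod f(x))

Multiply in F_11[x]: a(x)·b(x) = (6x^2 + 9x + 5)·(4x^2 + 8x + 5) = 2x^4 + 7x^3 + x^2 + 8x + 3. This has degree ≥ 3, so divide by f(x) over F_11: 2x^4 + 7x^3 + x^2 + 8x + 3 = (2x)·(x^3 + 9x^2 + 2x + 6) + (8x^2 + 7x + 3). Hence a·b ≡ 8x^2 + 7x + 3 (mod f). (F_11[x]/(f) is a field with 11^3 = 1331 elements since f is irreducible of degree 3.)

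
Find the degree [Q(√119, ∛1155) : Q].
[Q(√119, ∛1155) : Q] = 6

Let L = Q(√119, ∛1155). Since Q(√119) ⊂ L and [Q(√119):Q] = 2, the tower law gives 2 | [L:Q]. Likewise Q(∛1155) ⊂ L with [Q(∛1155):Q] = 3 (because 1155 is not a perfect cube), so 3 | [L:Q]. As gcd(2,3) = 1, [L:Q] is divisible by 6. Conversely L is generated over Q by √119 and ∛1155, so [L:Q] ≤ 2·3 = 6. Therefore [Q(√119, ∛1155) : Q] = 6.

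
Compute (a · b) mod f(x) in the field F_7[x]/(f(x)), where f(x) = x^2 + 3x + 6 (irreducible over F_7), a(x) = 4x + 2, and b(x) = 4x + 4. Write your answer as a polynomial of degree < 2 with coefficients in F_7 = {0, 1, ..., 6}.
a · b ≡ 4x + 3 (mod f(x))

Multiply in F_7[x]: a(x)·b(x) = (4x + 2)·(4x + 4) = 2x^2 + 3x + 1. This has degree ≥ 2, so divide by f(x) over F_7: 2x^2 + 3x + 1 = (2)·(x^2 + 3x + 6) + (4x + 3). Hence a·b ≡ 4x + 3 (mod f). (F_7[x]/(f) is a field with 7^2 = 49 elements since f is irreducible of degree 2.)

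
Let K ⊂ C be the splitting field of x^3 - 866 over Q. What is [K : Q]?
[K : Q] = 6

The roots of x^3 - 866 are ∛866, ω∛866, ω^2∛866 where ω = e^(2πi/3) is a primitive cube root of unity, so K = Q(∛866, ω). Now [Q(∛866):Q] = 3 (since 866 is not a perfect cube, x^3 - 866 is irreducible) and [Q(ω):Q] = 2. Both 2 and 3 divide [K:Q], and [K:Q] ≤ 3·2 = 6, so [K:Q] = 6. (Equivalently: Q(∛866) ⊂ R but ω ∉ R, so [K : Q(∛866)] = 2.)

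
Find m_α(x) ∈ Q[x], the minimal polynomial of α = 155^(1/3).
m_α(x) = x^3 - 155

α satisfies α^3 = 155, so x^3 - 155 annihilates α. By the rational root test, a rational root p/q (in lowest terms) of x^3 - 155 would satisfy p^3 = 155 q^3, forcing q = 1 and p^3 = 155; but 155 is not a perfect cube, contradiction. A monic cubic over Q with no rational root is irreducible (any nontrivial factorization would include a linear factor). Hence x^3 - 155 is the minimal polynomial of α, and in particular [Q(α):Q] = 3.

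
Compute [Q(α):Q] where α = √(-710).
[Q(α):Q] = 2

[Q(α):Q] equals the degree of the minimal polynomial of α. Here α^2 = -710 and x^2 + 710 is irreducible (d = -710 is squarefree, ≠ 1, hence not a square), so deg(m_α) = 2. Thus [Q(α):Q] = 2.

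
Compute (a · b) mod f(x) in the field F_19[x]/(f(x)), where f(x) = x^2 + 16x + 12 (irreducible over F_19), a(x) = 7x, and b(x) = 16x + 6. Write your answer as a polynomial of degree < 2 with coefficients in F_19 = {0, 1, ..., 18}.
a · b ≡ 17x + 5 (mod f(x))

Multiply in F_19[x]: a(x)·b(x) = (7x)·(16x + 6) = 17x^2 + 4x. This has degree ≥ 2, so divide by f(x) over F_19: 17x^2 + 4x = (17)·(x^2 + 16x + 12) + (17x + 5). Hence a·b ≡ 17x + 5 (mod f). (F_19[x]/(f) is a field with 19^2 = 361 elements since f is irreducible of degree 2.)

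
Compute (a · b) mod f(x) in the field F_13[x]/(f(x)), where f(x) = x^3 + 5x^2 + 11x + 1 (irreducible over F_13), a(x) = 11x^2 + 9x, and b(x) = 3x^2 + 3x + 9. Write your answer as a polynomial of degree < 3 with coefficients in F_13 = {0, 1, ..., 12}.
a · b ≡ 2x^2 + 7x + 1 (mod f(x))

Multiply in F_13[x]: a(x)·b(x) = (11x^2 + 9x)·(3x^2 + 3x + 9) = 7x^4 + 8x^3 + 9x^2 + 3x. This has degree ≥ 3, so divide by f(x) over F_13: 7x^4 + 8x^3 + 9x^2 + 3x = (7x + 12)·(x^3 + 5x^2 + 11x + 1) + (2x^2 + 7x + 1). Hence a·b ≡ 2x^2 + 7x + 1 (mod f). (F_13[x]/(f) is a field with 13^3 = 2197 elements since f is irreducible of degree 3.)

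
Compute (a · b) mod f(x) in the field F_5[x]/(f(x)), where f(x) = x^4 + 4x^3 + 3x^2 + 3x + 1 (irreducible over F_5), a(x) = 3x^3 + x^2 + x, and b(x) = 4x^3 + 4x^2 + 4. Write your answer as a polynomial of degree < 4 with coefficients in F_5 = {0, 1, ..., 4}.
a · b ≡ x^3 + 3x^2 + x (mod f(x))

Multiply in F_5[x]: a(x)·b(x) = (3x^3 + x^2 + x)·(4x^3 + 4x^2 + 4) = 2x^6 + x^5 + 3x^4 + x^3 + 4x^2 + 4x. This has degree ≥ 4, so divide by f(x) over F_5: 2x^6 + x^5 + 3x^4 + x^3 + 4x^2 + 4x = (2x^2 + 3x)·(x^4 + 4x^3 + 3x^2 + 3x + 1) + (x^3 + 3x^2 + x). Hence a·b ≡ x^3 + 3x^2 + x (mod f). (F_5[x]/(f) is a field with 5^4 = 625 elements since f is irreducible of degree 4.)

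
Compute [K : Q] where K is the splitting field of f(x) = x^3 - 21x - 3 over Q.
[K : Q] = 6

By the rational root test, any rational root of the monic integer polynomial f(x) = x^3 - 21x - 3 must be an integer dividing the constant term -3, i.e. one of ±{1, 3}. Evaluating: f(1) = -23, f(-1) = 17, f(3) = -39, f(-3) = 33; none is 0, so f has no rational root and is therefore irreducible over Q (a cubic with no linear factor over a field is irreducible). For an irreducible cubic, the Galois group is A_3 or S_3 according as the discriminant disc(f) = -4a^3 - 27b^2 = -4·(-21)^3 - 27·(-3)^2 = 36801 is or is not a square in Q. Here disc(f) = 36801 is not a perfect square in Q, so the Galois group of f over Q is not contained in A_3 and must be all of S_3. The splitting field has degree |S_3| = 6 over Q, so [K : Q] = 6.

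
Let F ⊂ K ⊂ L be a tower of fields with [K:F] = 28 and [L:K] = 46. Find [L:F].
[L:F] = 1288

The tower law says that for any tower of field extensions F ⊂ K ⊂ L with finite degrees, [L:F] = [L:K] · [K:F]. Here this gives [L:F] = 46 · 28 = 1288.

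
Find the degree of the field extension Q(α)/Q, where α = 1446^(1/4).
[Q(α):Q] = 4

α is a root of x^4 - 1446. By Eisenstein's criterion at the prime p = 2 (which divides the constant term 1446 but p^2 = 4 does not, since 1446 is squarefree), x^4 - 1446 is irreducible over Q. Hence [Q(α):Q] = 4.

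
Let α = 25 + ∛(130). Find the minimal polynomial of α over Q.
m_α(x) = x^3 - 75x^2 + 1875x - 15755

Set β = α - 25 = ∛(130), so β^3 = 130. Then (α - 25)^3 - 130 = 0, i.e. α is a root of g(x) = (x - 25)^3 - 130 = x^3 - 75x^2 + 1875x - 15755. Since g(x) = h(x - 25) where h(x) = x^3 - 130, and h is irreducible over Q (because 130 is not a perfect cube, so h has no rational root, and a monic cubic with no rational root is irreducible), g is also irreducible (irreducibility is preserved under the substitution x → x - 25). Hence m_α(x) = x^3 - 75x^2 + 1875x - 15755.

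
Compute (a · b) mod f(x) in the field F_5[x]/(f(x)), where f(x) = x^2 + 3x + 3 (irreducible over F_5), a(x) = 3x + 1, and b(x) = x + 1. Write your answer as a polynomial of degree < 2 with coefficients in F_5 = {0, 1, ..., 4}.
a · b ≡ 2 (mod f(x))

Multiply in F_5[x]: a(x)·b(x) = (3x + 1)·(x + 1) = 3x^2 + 4x + 1. This has degree ≥ 2, so divide by f(x) over F_5: 3x^2 + 4x + 1 = (3)·(x^2 + 3x + 3) + (2). Hence a·b ≡ 2 (mod f). (F_5[x]/(f) is a field with 5^2 = 25 elements since f is irreducible of degree 2.)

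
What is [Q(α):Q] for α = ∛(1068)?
[Q(α):Q] = 3

The minimal polynomial of α is x^3 - 1068, irreducible over Q since 1068 is not a perfect cube (so x^3 - 1068 has no rational root). Hence [Q(α):Q] = deg(m_α) = 3.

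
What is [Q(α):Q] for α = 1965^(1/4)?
[Q(α):Q] = 4

α is a root of x^4 - 1965. By Eisenstein's criterion at the prime p = 3 (which divides the constant term 1965 but p^2 = 9 does not, since 1965 is squarefree), x^4 - 1965 is irreducible over Q. Hence [Q(α):Q] = 4.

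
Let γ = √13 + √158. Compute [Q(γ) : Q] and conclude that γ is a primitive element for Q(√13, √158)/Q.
[Q(γ) : Q] = 4 (equivalently, Q(γ) = Q(√13, √158))

Obviously Q(γ) ⊆ Q(√13, √158), and [Q(√13, √158):Q] = 4 (since 13, 158 are distinct squarefree integers > 1 with 2054 not a perfect square). To show equality we compute the minimal polynomial of γ. From γ = √13 + √158: γ^2 = 13 + 2√(2054) + 158 = 171 + 2√(2054), so γ^2 - 171 = 2√(2054); squaring, (γ^2 - 171)^2 = 4·2054, i.e. γ^4 - 342γ^2 + 29241 - 8216 = 0, i.e. γ^4 - 342γ^2 + 21025 = 0. So γ is a root of x^4 - 342x^2 + 21025. This polynomial is irreducible over Q: it has no rational root (each ±√13 ± √158 is irrational), and any factorization into two quadratics over Q would force √(2054) ∈ Q (pairing opposite roots) or √13, √158 ∈ Q (other pairings), all impossible. Hence [Q(γ):Q] = 4 = [Q(√13, √158):Q], so Q(γ) = Q(√13, √158).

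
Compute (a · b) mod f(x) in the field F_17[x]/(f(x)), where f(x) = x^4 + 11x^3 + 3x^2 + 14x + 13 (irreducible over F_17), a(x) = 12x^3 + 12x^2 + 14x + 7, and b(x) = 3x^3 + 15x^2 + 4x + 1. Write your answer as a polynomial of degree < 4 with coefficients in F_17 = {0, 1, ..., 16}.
a · b ≡ 4x^3 + 15x^2 + 2x + 7 (mod f(x))

Multiply in F_17[x]: a(x)·b(x) = (12x^3 + 12x^2 + 14x + 7)·(3x^3 + 15x^2 + 4x + 1) = 2x^6 + 12x^5 + 15x^4 + 2x^3 + 3x^2 + 8x + 7. This has degree ≥ 4, so divide by f(x) over F_17: 2x^6 + 12x^5 + 15x^4 + 2x^3 + 3x^2 + 8x + 7 = (2x^2 + 7x)·(x^4 + 11x^3 + 3x^2 + 14x + 13) + (4x^3 + 15x^2 + 2x + 7). Hence a·b ≡ 4x^3 + 15x^2 + 2x + 7 (mod f). (F_17[x]/(f) is a field with 17^4 = 83521 elements since f is irreducible of degree 4.)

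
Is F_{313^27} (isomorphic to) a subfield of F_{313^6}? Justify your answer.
No: F_{313^27} is not a subfield of F_{313^6}

F_{p^m} embeds in F_{p^n} iff m | n. Here 27 ∤ 6 (since 6 = 0·27 + 6 with remainder 6 ≠ 0), so F_{313^27} is not a subfield of F_{313^6}. Equivalently: if it were, the tower law would give 27 = [F_{313^27}:F_313] dividing [F_{313^6}:F_313] = 6, contradiction.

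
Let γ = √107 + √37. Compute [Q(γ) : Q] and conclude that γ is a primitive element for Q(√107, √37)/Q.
[Q(γ) : Q] = 4 (equivalently, Q(γ) = Q(√107, √37))

Obviously Q(γ) ⊆ Q(√107, √37), and [Q(√107, √37):Q] = 4 (since 107, 37 are distinct squarefree integers > 1 with 3959 not a perfect square). To show equality we compute the minimal polynomial of γ. From γ = √107 + √37: γ^2 = 107 + 2√(3959) + 37 = 144 + 2√(3959), so γ^2 - 144 = 2√(3959); squaring, (γ^2 - 144)^2 = 4·3959, i.e. γ^4 - 288γ^2 + 20736 - 15836 = 0, i.e. γ^4 - 288γ^2 + 4900 = 0. So γ is a root of x^4 - 288x^2 + 4900. This polynomial is irreducible over Q: it has no rational root (each ±√107 ± √37 is irrational), and any factorization into two quadratics over Q would force √(3959) ∈ Q (pairing opposite roots) or √107, √37 ∈ Q (other pairings), all impossible. Hence [Q(γ):Q] = 4 = [Q(√107, √37):Q], so Q(γ) = Q(√107, √37).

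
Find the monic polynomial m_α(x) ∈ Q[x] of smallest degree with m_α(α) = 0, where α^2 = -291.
m_α(x) = x^2 + 291

α satisfies α^2 + 291 = 0, so x^2 + 291 annihilates α. Since d = -291 is squarefree and ≠ 1, it is not a perfect square in Q, so x^2 + 291 has no rational root and is therefore irreducible over Q (a degree-2 polynomial over a field is irreducible iff it has no root). Hence m_α(x) = x^2 + 291.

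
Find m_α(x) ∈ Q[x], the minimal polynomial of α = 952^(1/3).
m_α(x) = x^3 - 952

α satisfies α^3 = 952, so x^3 - 952 annihilates α. By the rational root test, a rational root p/q (in lowest terms) of x^3 - 952 would satisfy p^3 = 952 q^3, forcing q = 1 and p^3 = 952; but 952 is not a perfect cube, contradiction. A monic cubic over Q with no rational root is irreducible (any nontrivial factorization would include a linear factor). Hence x^3 - 952 is the minimal polynomial of α, and in particular [Q(α):Q] = 3.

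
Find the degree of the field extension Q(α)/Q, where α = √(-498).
[Q(α):Q] = 2

[Q(α):Q] equals the degree of the minimal polynomial of α. Here α^2 = -498 and x^2 + 498 is irreducible (d = -498 is squarefree, ≠ 1, hence not a square), so deg(m_α) = 2. Thus [Q(α):Q] = 2.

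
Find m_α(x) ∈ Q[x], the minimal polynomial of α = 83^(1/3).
m_α(x) = x^3 - 83

α satisfies α^3 = 83, so x^3 - 83 annihilates α. By the rational root test, a rational root p/q (in lowest terms) of x^3 - 83 would satisfy p^3 = 83 q^3, forcing q = 1 and p^3 = 83; but 83 is not a perfect cube, contradiction. A monic cubic over Q with no rational root is irreducible (any nontrivial factorization would include a linear factor). Hence x^3 - 83 is the minimal polynomial of α, and in particular [Q(α):Q] = 3.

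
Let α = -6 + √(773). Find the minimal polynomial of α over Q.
m_α(x) = x^2 + 12x - 737

From α + 6 = √(773), squaring gives (α + 6)^2 = 773, i.e. α^2 + 12α + 36 = 773, so α^2 + 12α - 737 = 0. The discriminant of x^2 + 12x - 737 is (12)^2 - 4·(-737) = 144 + 2948 = 3092, and 4·(773) is not a perfect square in Q since 773 is squarefree and ≠ 1. Hence x^2 + 12x - 737 is irreducible over Q and is the minimal polynomial of α.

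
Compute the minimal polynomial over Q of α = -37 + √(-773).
m_α(x) = x^2 + 74x + 2142

From α + 37 = √(-773), squaring gives (α + 37)^2 = -773, i.e. α^2 + 74α + 1369 = -773, so α^2 + 74α + 2142 = 0. The discriminant of x^2 + 74x + 2142 is (74)^2 - 4·(2142) = 5476 - 8568 = -3092, and 4·(-773) is not a perfect square in Q since -773 is squarefree and ≠ 1. Hence x^2 + 74x + 2142 is irreducible over Q and is the minimal polynomial of α.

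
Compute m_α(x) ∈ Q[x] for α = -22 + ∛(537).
m_α(x) = x^3 + 66x^2 + 1452x + 10111

Set β = α + 22 = ∛(537), so β^3 = 537. Then (α + 22)^3 - 537 = 0, i.e. α is a root of g(x) = (x + 22)^3 - 537 = x^3 + 66x^2 + 1452x + 10111. Since g(x) = h(x + 22) where h(x) = x^3 - 537, and h is irreducible over Q (because 537 is not a perfect cube, so h has no rational root, and a monic cubic with no rational root is irreducible), g is also irreducible (irreducibility is preserved under the substitution x → x + 22). Hence m_α(x) = x^3 + 66x^2 + 1452x + 10111.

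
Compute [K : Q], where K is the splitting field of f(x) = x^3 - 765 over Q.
[K : Q] = 6

The roots of x^3 - 765 are ∛765, ω∛765, ω^2∛765 where ω = e^(2πi/3) is a primitive cube root of unity, so K = Q(∛765, ω). Now [Q(∛765):Q] = 3 (since 765 is not a perfect cube, x^3 - 765 is irreducible) and [Q(ω):Q] = 2. Both 2 and 3 divide [K:Q], and [K:Q] ≤ 3·2 = 6, so [K:Q] = 6. (Equivalently: Q(∛765) ⊂ R but ω ∉ R, so [K : Q(∛765)] = 2.)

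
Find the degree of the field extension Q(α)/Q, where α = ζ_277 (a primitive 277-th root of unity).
[Q(α):Q] = 276

The minimal polynomial of ζ_277 over Q is the 277-th cyclotomic polynomial Φ_277(x), which is irreducible over Q and has degree φ(277) = 276. Hence [Q(α):Q] = φ(277) = 276.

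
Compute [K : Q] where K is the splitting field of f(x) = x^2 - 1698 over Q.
[K : Q] = 2

f(x) = x^2 - 1698 factors as (x - √1698)(x + √1698). The splitting field is K = Q(√1698). Since 1698 is squarefree and > 1, it is not a perfect square, so x^2 - 1698 is irreducible over Q and [Q(√1698) : Q] = 2. Hence [K : Q] = 2.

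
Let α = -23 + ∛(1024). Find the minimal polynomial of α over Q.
m_α(x) = x^3 + 69x^2 + 1587x + 11143

Set β = α + 23 = ∛(1024), so β^3 = 1024. Then (α + 23)^3 - 1024 = 0, i.e. α is a root of g(x) = (x + 23)^3 - 1024 = x^3 + 69x^2 + 1587x + 11143. Since g(x) = h(x + 23) where h(x) = x^3 - 1024, and h is irreducible over Q (because 1024 is not a perfect cube, so h has no rational root, and a monic cubic with no rational root is irreducible), g is also irreducible (irreducibility is preserved under the substitution x → x + 23). Hence m_α(x) = x^3 + 69x^2 + 1587x + 11143.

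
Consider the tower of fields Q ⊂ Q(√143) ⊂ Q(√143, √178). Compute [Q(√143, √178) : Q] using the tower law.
[Q(√143, √178) : Q] = 4

[Q(√143):Q] = 2 (min poly x^2 - 143, irreducible since 143 is squarefree > 1). For the top step, suppose √178 ∈ Q(√143), say √178 = c + d√143 with c, d ∈ Q. Squaring: 178 = c^2 + 143d^2 + 2cd√143. Since √143 ∉ Q this forces 2cd = 0. If d = 0 then √178 = c ∈ Q, contradicting 178 squarefree > 1. If c = 0 then 178 = 143d^2, so 143·178 = (143d)^2 is a perfect square in Q — but 143·178 = 25454 is not a perfect square (since 143 and 178 are distinct squarefree integers). Contradiction. Hence √178 ∉ Q(√143), so x^2 - 178 stays irreducible over Q(√143) and [Q(√143, √178) : Q(√143)] = 2. By the tower law, [Q(√143, √178) : Q] = 2 · 2 = 4.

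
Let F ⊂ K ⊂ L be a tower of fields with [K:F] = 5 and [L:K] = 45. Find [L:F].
[L:F] = 225

The tower law says that for any tower of field extensions F ⊂ K ⊂ L with finite degrees, [L:F] = [L:K] · [K:F]. Here this gives [L:F] = 45 · 5 = 225.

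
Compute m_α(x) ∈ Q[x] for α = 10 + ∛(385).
m_α(x) = x^3 - 30x^2 + 300x - 1385

Set β = α - 10 = ∛(385), so β^3 = 385. Then (α - 10)^3 - 385 = 0, i.e. α is a root of g(x) = (x - 10)^3 - 385 = x^3 - 30x^2 + 300x - 1385. Since g(x) = h(x - 10) where h(x) = x^3 - 385, and h is irreducible over Q (because 385 is not a perfect cube, so h has no rational root, and a monic cubic with no rational root is irreducible), g is also irreducible (irreducibility is preserved under the substitution x → x - 10). Hence m_α(x) = x^3 - 30x^2 + 300x - 1385.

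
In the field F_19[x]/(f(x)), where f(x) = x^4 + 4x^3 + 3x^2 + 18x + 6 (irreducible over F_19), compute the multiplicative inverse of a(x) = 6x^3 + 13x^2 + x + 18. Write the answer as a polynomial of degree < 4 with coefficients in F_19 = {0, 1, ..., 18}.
a(x)^(-1) ≡ 17x^3 + 15x^2 + 13x + 9 (mod f(x))

Since f is irreducible over F_19, F_19[x]/(f) is a field and a(x) ≠ 0 has an inverse. Apply the extended Euclidean algorithm to f(x) and a(x) in F_19[x]: f(x) = (16x + 4)·a(x) + (11x^2 + 11x + 10);  a(x) = (4x + 11)·(11x^2 + 11x + 10) + (11x + 3);  (11x^2 + 11x + 10) = (x + 18)·(11x + 3) + (13). The last nonzero remainder is the constant 13 = gcd(f, a) in F_19. Back-substituting through the division chain expresses 13 = s(x)·a(x) + t(x)·f(x) with s(x) ≡ 12x^3 + 5x^2 + 17x + 3 (mod f), so (12x^3 + 5x^2 + 17x + 3)·a(x) ≡ 13 (mod f). Multiplying by 13^(-1) ≡ 3 in F_19 gives a(x)^(-1) ≡ 3·(12x^3 + 5x^2 + 17x + 3) ≡ 17x^3 + 15x^2 + 13x + 9 (mod f). Check: (6x^3 + 13x^2 + x + 18)·(17x^3 + 15x^2 + 13x + 9) = 7x^6 + 7x^5 + 5x^4 + 12x^3 + x^2 + 15x + 10 ≡ 1 (mod x^4 + 4x^3 + 3x^2 + 18x + 6).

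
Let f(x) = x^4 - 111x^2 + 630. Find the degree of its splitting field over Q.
[K : Q] = 4

Solving the quadratic in x^2: x^2 = (111 ± √(111^2 - 4·630))/2 = (111 ± √9801)/2 = (111 ± 99)/2, giving x^2 = 105 or x^2 = 6. So f(x) = (x^2 - 105)(x^2 - 6) and the roots of f are ±√105, ±√6. Hence the splitting field is K = Q(√105, √6). Since 105 and 6 are distinct squarefree integers > 1, their product 630 is not a perfect square, so √6 ∉ Q(√105). By the tower law [K:Q] = [Q(√105,√6):Q(√105)] · [Q(√105):Q] = 2 · 2 = 4.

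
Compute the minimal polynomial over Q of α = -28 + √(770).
m_α(x) = x^2 + 56x + 14

From α + 28 = √(770), squaring gives (α + 28)^2 = 770, i.e. α^2 + 56α + 784 = 770, so α^2 + 56α + 14 = 0. The discriminant of x^2 + 56x + 14 is (56)^2 - 4·(14) = 3136 - 56 = 3080, and 4·(770) is not a perfect square in Q since 770 is squarefree and ≠ 1. Hence x^2 + 56x + 14 is irreducible over Q and is the minimal polynomial of α.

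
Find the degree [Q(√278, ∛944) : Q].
[Q(√278, ∛944) : Q] = 6

Let L = Q(√278, ∛944). Since Q(√278) ⊂ L and [Q(√278):Q] = 2, the tower law gives 2 | [L:Q]. Likewise Q(∛944) ⊂ L with [Q(∛944):Q] = 3 (because 944 is not a perfect cube), so 3 | [L:Q]. As gcd(2,3) = 1, [L:Q] is divisible by 6. Conversely L is generated over Q by √278 and ∛944, so [L:Q] ≤ 2·3 = 6. Therefore [Q(√278, ∛944) : Q] = 6.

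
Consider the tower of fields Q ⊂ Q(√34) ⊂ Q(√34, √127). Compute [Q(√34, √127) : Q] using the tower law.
[Q(√34, √127) : Q] = 4

[Q(√34):Q] = 2 (min poly x^2 - 34, irreducible since 34 is squarefree > 1). For the top step, suppose √127 ∈ Q(√34), say √127 = c + d√34 with c, d ∈ Q. Squaring: 127 = c^2 + 34d^2 + 2cd√34. Since √34 ∉ Q this forces 2cd = 0. If d = 0 then √127 = c ∈ Q, contradicting 127 squarefree > 1. If c = 0 then 127 = 34d^2, so 34·127 = (34d)^2 is a perfect square in Q — but 34·127 = 4318 is not a perfect square (since 34 and 127 are distinct squarefree integers). Contradiction. Hence √127 ∉ Q(√34), so x^2 - 127 stays irreducible over Q(√34) and [Q(√34, √127) : Q(√34)] = 2. By the tower law, [Q(√34, √127) : Q] = 2 · 2 = 4.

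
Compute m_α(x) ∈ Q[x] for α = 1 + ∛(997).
m_α(x) = x^3 - 3x^2 + 3x - 998

Set β = α - 1 = ∛(997), so β^3 = 997. Then (α - 1)^3 - 997 = 0, i.e. α is a root of g(x) = (x - 1)^3 - 997 = x^3 - 3x^2 + 3x - 998. Since g(x) = h(x - 1) where h(x) = x^3 - 997, and h is irreducible over Q (because 997 is not a perfect cube, so h has no rational root, and a monic cubic with no rational root is irreducible), g is also irreducible (irreducibility is preserved under the substitution x → x - 1). Hence m_α(x) = x^3 - 3x^2 + 3x - 998.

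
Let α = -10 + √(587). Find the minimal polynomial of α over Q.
m_α(x) = x^2 + 20x - 487

From α + 10 = √(587), squaring gives (α + 10)^2 = 587, i.e. α^2 + 20α + 100 = 587, so α^2 + 20α - 487 = 0. The discriminant of x^2 + 20x - 487 is (20)^2 - 4·(-487) = 400 + 1948 = 2348, and 4·(587) is not a perfect square in Q since 587 is squarefree and ≠ 1. Hence x^2 + 20x - 487 is irreducible over Q and is the minimal polynomial of α.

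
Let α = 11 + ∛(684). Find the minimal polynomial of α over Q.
m_α(x) = x^3 - 33x^2 + 363x - 2015

Set β = α - 11 = ∛(684), so β^3 = 684. Then (α - 11)^3 - 684 = 0, i.e. α is a root of g(x) = (x - 11)^3 - 684 = x^3 - 33x^2 + 363x - 2015. Since g(x) = h(x - 11) where h(x) = x^3 - 684, and h is irreducible over Q (because 684 is not a perfect cube, so h has no rational root, and a monic cubic with no rational root is irreducible), g is also irreducible (irreducibility is preserved under the substitution x → x - 11). Hence m_α(x) = x^3 - 33x^2 + 363x - 2015.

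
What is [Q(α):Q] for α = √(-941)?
[Q(α):Q] = 2

[Q(α):Q] equals the degree of the minimal polynomial of α. Here α^2 = -941 and x^2 + 941 is irreducible (d = -941 is squarefree, ≠ 1, hence not a square), so deg(m_α) = 2. Thus [Q(α):Q] = 2.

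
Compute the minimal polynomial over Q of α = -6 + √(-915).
m_α(x) = x^2 + 12x + 951

From α + 6 = √(-915), squaring gives (α + 6)^2 = -915, i.e. α^2 + 12α + 36 = -915, so α^2 + 12α + 951 = 0. The discriminant of x^2 + 12x + 951 is (12)^2 - 4·(951) = 144 - 3804 = -3660, and 4·(-915) is not a perfect square in Q since -915 is squarefree and ≠ 1. Hence x^2 + 12x + 951 is irreducible over Q and is the minimal polynomial of α.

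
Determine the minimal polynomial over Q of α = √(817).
m_α(x) = x^2 - 817

α satisfies α^2 - 817 = 0, so x^2 - 817 annihilates α. Since d = 817 is squarefree and ≠ 1, it is not a perfect square in Q, so x^2 - 817 has no rational root and is therefore irreducible over Q (a degree-2 polynomial over a field is irreducible iff it has no root). Hence m_α(x) = x^2 - 817.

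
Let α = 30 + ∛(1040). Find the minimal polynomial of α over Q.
m_α(x) = x^3 - 90x^2 + 2700x - 28040

Set β = α - 30 = ∛(1040), so β^3 = 1040. Then (α - 30)^3 - 1040 = 0, i.e. α is a root of g(x) = (x - 30)^3 - 1040 = x^3 - 90x^2 + 2700x - 28040. Since g(x) = h(x - 30) where h(x) = x^3 - 1040, and h is irreducible over Q (because 1040 is not a perfect cube, so h has no rational root, and a monic cubic with no rational root is irreducible), g is also irreducible (irreducibility is preserved under the substitution x → x - 30). Hence m_α(x) = x^3 - 90x^2 + 2700x - 28040.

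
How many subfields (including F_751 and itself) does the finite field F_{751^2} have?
F_{751^2} has 2 subfields

The subfields of F_{p^n} are exactly the fields F_{p^d} for d | n (each is the fixed field of the unique index-d subgroup of Gal(F_{p^n}/F_p) ≅ Z/nZ). The divisors of n = 2 are {1, 2}, giving 2 subfields: F_{751^1}, F_{751^2}.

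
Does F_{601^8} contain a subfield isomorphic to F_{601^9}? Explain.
No: F_{601^9} is not a subfield of F_{601^8}

F_{p^m} embeds in F_{p^n} iff m | n. Here 9 ∤ 8 (since 8 = 0·9 + 8 with remainder 8 ≠ 0), so F_{601^9} is not a subfield of F_{601^8}. Equivalently: if it were, the tower law would give 9 = [F_{601^9}:F_601] dividing [F_{601^8}:F_601] = 8, contradiction.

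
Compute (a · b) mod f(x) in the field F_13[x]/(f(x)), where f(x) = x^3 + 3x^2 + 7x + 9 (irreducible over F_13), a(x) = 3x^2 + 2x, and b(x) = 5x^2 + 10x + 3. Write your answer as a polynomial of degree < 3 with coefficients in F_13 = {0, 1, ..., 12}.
a · b ≡ 4x^2 + 10x + 6 (mod f(x))

Multiply in F_13[x]: a(x)·b(x) = (3x^2 + 2x)·(5x^2 + 10x + 3) = 2x^4 + x^3 + 3x^2 + 6x. This has degree ≥ 3, so divide by f(x) over F_13: 2x^4 + x^3 + 3x^2 + 6x = (2x + 8)·(x^3 + 3x^2 + 7x + 9) + (4x^2 + 10x + 6). Hence a·b ≡ 4x^2 + 10x + 6 (mod f). (F_13[x]/(f) is a field with 13^3 = 2197 elements since f is irreducible of degree 3.)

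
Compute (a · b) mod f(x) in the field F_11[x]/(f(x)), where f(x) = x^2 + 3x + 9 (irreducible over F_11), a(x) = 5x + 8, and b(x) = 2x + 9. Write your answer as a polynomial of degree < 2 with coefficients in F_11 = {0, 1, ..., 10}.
a · b ≡ 9x + 4 (mod f(x))

Multiply in F_11[x]: a(x)·b(x) = (5x + 8)·(2x + 9) = 10x^2 + 6x + 6. This has degree ≥ 2, so divide by f(x) over F_11: 10x^2 + 6x + 6 = (10)·(x^2 + 3x + 9) + (9x + 4). Hence a·b ≡ 9x + 4 (mod f). (F_11[x]/(f) is a field with 11^2 = 121 elements since f is irreducible of degree 2.)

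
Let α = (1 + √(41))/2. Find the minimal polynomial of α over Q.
m_α(x) = x^2 - x - 10

From 2α - 1 = √(41), squaring gives (2α - 1)^2 = 41, i.e. 4α^2 - 4α + 1 = 41, so α^2 - α + (1 - 41)/4 = 0. Since 41 ≡ 1 (mod 4), (1 - 41)/4 = -10 ∈ Z. The polynomial x^2 - x - 10 has discriminant 1 - 4·(-10) = 41, which is not a perfect square in Q (d = 41 is squarefree and ≠ 1), so x^2 - x - 10 is irreducible over Q. It is the minimal polynomial of α.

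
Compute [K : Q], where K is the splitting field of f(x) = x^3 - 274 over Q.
[K : Q] = 6

The roots of x^3 - 274 are ∛274, ω∛274, ω^2∛274 where ω = e^(2πi/3) is a primitive cube root of unity, so K = Q(∛274, ω). Now [Q(∛274):Q] = 3 (since 274 is not a perfect cube, x^3 - 274 is irreducible) and [Q(ω):Q] = 2. Both 2 and 3 divide [K:Q], and [K:Q] ≤ 3·2 = 6, so [K:Q] = 6. (Equivalently: Q(∛274) ⊂ R but ω ∉ R, so [K : Q(∛274)] = 2.)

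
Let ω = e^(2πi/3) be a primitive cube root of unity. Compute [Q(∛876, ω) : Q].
[Q(∛876, ω) : Q] = 6

[Q(∛876):Q] = 3 (min poly x^3 - 876, irreducible since 876 is not a perfect cube). [Q(ω):Q] = 2 (min poly x^2 + x + 1). Since Q(∛876) ⊂ R and ω ∉ R, we have ω ∉ Q(∛876), so x^2 + x + 1 remains irreducible over Q(∛876) and [Q(∛876, ω) : Q(∛876)] = 2. By the tower law, [Q(∛876, ω) : Q] = 3 · 2 = 6. (In fact Q(∛876, ω) is the splitting field of x^3 - 876 over Q.)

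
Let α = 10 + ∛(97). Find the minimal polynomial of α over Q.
m_α(x) = x^3 - 30x^2 + 300x - 1097

Set β = α - 10 = ∛(97), so β^3 = 97. Then (α - 10)^3 - 97 = 0, i.e. α is a root of g(x) = (x - 10)^3 - 97 = x^3 - 30x^2 + 300x - 1097. Since g(x) = h(x - 10) where h(x) = x^3 - 97, and h is irreducible over Q (because 97 is not a perfect cube, so h has no rational root, and a monic cubic with no rational root is irreducible), g is also irreducible (irreducibility is preserved under the substitution x → x - 10). Hence m_α(x) = x^3 - 30x^2 + 300x - 1097.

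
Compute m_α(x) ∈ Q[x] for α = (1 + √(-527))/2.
m_α(x) = x^2 - x + 132

From 2α - 1 = √(-527), squaring gives (2α - 1)^2 = -527, i.e. 4α^2 - 4α + 1 = -527, so α^2 - α + (1 + 527)/4 = 0. Since -527 ≡ 1 (mod 4), (1 + 527)/4 = 132 ∈ Z. The polynomial x^2 - x + 132 has discriminant 1 - 4·(132) = -527, which is not a perfect square in Q (d = -527 is squarefree and ≠ 1), so x^2 - x + 132 is irreducible over Q. It is the minimal polynomial of α.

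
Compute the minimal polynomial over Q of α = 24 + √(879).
m_α(x) = x^2 - 48x - 303

From α - 24 = √(879), squaring gives (α - 24)^2 = 879, i.e. α^2 - 48α + 576 = 879, so α^2 - 48α - 303 = 0. The discriminant of x^2 - 48x - 303 is (-48)^2 - 4·(-303) = 2304 + 1212 = 3516, and 4·(879) is not a perfect square in Q since 879 is squarefree and ≠ 1. Hence x^2 - 48x - 303 is irreducible over Q and is the minimal polynomial of α.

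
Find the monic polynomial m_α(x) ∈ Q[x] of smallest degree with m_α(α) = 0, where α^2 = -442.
m_α(x) = x^2 + 442

α satisfies α^2 + 442 = 0, so x^2 + 442 annihilates α. Since d = -442 is squarefree and ≠ 1, it is not a perfect square in Q, so x^2 + 442 has no rational root and is therefore irreducible over Q (a degree-2 polynomial over a field is irreducible iff it has no root). Hence m_α(x) = x^2 + 442.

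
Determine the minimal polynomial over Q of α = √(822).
m_α(x) = x^2 - 822

α satisfies α^2 - 822 = 0, so x^2 - 822 annihilates α. Since d = 822 is squarefree and ≠ 1, it is not a perfect square in Q, so x^2 - 822 has no rational root and is therefore irreducible over Q (a degree-2 polynomial over a field is irreducible iff it has no root). Hence m_α(x) = x^2 - 822.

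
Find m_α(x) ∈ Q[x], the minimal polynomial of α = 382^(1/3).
m_α(x) = x^3 - 382

α satisfies α^3 = 382, so x^3 - 382 annihilates α. By the rational root test, a rational root p/q (in lowest terms) of x^3 - 382 would satisfy p^3 = 382 q^3, forcing q = 1 and p^3 = 382; but 382 is not a perfect cube, contradiction. A monic cubic over Q with no rational root is irreducible (any nontrivial factorization would include a linear factor). Hence x^3 - 382 is the minimal polynomial of α, and in particular [Q(α):Q] = 3.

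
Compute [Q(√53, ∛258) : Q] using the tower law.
[Q(√53, ∛258) : Q] = 6

Let L = Q(√53, ∛258). Since Q(√53) ⊂ L and [Q(√53):Q] = 2, the tower law gives 2 | [L:Q]. Likewise Q(∛258) ⊂ L with [Q(∛258):Q] = 3 (because 258 is not a perfect cube), so 3 | [L:Q]. As gcd(2,3) = 1, [L:Q] is divisible by 6. Conversely L is generated over Q by √53 and ∛258, so [L:Q] ≤ 2·3 = 6. Therefore [Q(√53, ∛258) : Q] = 6.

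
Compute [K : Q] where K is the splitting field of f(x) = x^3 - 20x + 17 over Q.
[K : Q] = 6

By the rational root test, any rational root of the monic integer polynomial f(x) = x^3 - 20x + 17 must be an integer dividing the constant term 17, i.e. one of ±{1, 17}. Evaluating: f(1) = -2, f(-1) = 36, f(17) = 4590, f(-17) = -4556; none is 0, so f has no rational root and is therefore irreducible over Q (a cubic with no linear factor over a field is irreducible). For an irreducible cubic, the Galois group is A_3 or S_3 according as the discriminant disc(f) = -4a^3 - 27b^2 = -4·(-20)^3 - 27·(17)^2 = 24197 is or is not a square in Q. Here disc(f) = 24197 is not a perfect square in Q, so the Galois group of f over Q is not contained in A_3 and must be all of S_3. The splitting field has degree |S_3| = 6 over Q, so [K : Q] = 6.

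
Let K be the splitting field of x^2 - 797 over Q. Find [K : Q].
[K : Q] = 2

f(x) = x^2 - 797 factors as (x - √797)(x + √797). The splitting field is K = Q(√797). Since 797 is squarefree and > 1, it is not a perfect square, so x^2 - 797 is irreducible over Q and [Q(√797) : Q] = 2. Hence [K : Q] = 2.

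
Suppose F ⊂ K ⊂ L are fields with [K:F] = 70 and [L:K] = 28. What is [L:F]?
[L:F] = 1960

The tower law says that for any tower of field extensions F ⊂ K ⊂ L with finite degrees, [L:F] = [L:K] · [K:F]. Here this gives [L:F] = 28 · 70 = 1960.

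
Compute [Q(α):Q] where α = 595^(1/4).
[Q(α):Q] = 4

α is a root of x^4 - 595. By Eisenstein's criterion at the prime p = 5 (which divides the constant term 595 but p^2 = 25 does not, since 595 is squarefree), x^4 - 595 is irreducible over Q. Hence [Q(α):Q] = 4.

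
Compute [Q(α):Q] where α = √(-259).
[Q(α):Q] = 2

[Q(α):Q] equals the degree of the minimal polynomial of α. Here α^2 = -259 and x^2 + 259 is irreducible (d = -259 is squarefree, ≠ 1, hence not a square), so deg(m_α) = 2. Thus [Q(α):Q] = 2.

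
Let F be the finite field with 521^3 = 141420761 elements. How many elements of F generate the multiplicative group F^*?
There are φ(141420760) = 50353920 primitive elements

F_q^* is cyclic of order q - 1 = 141420760. A cyclic group of order m has exactly φ(m) generators. Here m = 141420760 = 2^3 · 5 · 13 · 31^2 · 283, so the number of primitive elements is φ(141420760) = 50353920.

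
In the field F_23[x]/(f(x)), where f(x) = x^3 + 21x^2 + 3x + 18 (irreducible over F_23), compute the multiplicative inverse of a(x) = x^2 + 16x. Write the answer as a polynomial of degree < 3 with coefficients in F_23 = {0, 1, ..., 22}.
a(x)^(-1) ≡ 14x^2 + 15x + 4 (mod f(x))

Since f is irreducible over F_23, F_23[x]/(f) is a field and a(x) ≠ 0 has an inverse. Apply the extended Euclidean algorithm to f(x) and a(x) in F_23[x]: f(x) = (x + 5)·a(x) + (15x + 18);  a(x) = (20x + 20)·(15x + 18) + (8). The last nonzero remainder is the constant 8 = gcd(f, a) in F_23. Back-substituting through the division chain expresses 8 = s(x)·a(x) + t(x)·f(x) with s(x) ≡ 20x^2 + 5x + 9 (mod f), so (20x^2 + 5x + 9)·a(x) ≡ 8 (mod f). Multiplying by 8^(-1) ≡ 3 in F_23 gives a(x)^(-1) ≡ 3·(20x^2 + 5x + 9) ≡ 14x^2 + 15x + 4 (mod f). Check: (x^2 + 16x)·(14x^2 + 15x + 4) = 14x^4 + 9x^3 + 14x^2 + 18x ≡ 1 (mod x^3 + 21x^2 + 3x + 18).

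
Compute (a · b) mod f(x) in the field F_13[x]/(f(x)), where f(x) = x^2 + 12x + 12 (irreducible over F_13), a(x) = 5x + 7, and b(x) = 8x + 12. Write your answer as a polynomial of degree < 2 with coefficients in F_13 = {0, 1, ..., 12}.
a · b ≡ 7 (mod f(x))

Multiply in F_13[x]: a(x)·b(x) = (5x + 7)·(8x + 12) = x^2 + 12x + 6. This has degree ≥ 2, so divide by f(x) over F_13: x^2 + 12x + 6 = (1)·(x^2 + 12x + 12) + (7). Hence a·b ≡ 7 (mod f). (F_13[x]/(f) is a field with 13^2 = 169 elements since f is irreducible of degree 2.)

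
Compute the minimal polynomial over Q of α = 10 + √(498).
m_α(x) = x^2 - 20x - 398

From α - 10 = √(498), squaring gives (α - 10)^2 = 498, i.e. α^2 - 20α + 100 = 498, so α^2 - 20α - 398 = 0. The discriminant of x^2 - 20x - 398 is (-20)^2 - 4·(-398) = 400 + 1592 = 1992, and 4·(498) is not a perfect square in Q since 498 is squarefree and ≠ 1. Hence x^2 - 20x - 398 is irreducible over Q and is the minimal polynomial of α.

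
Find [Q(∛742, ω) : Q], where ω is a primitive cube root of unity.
[Q(∛742, ω) : Q] = 6

[Q(∛742):Q] = 3 (min poly x^3 - 742, irreducible since 742 is not a perfect cube). [Q(ω):Q] = 2 (min poly x^2 + x + 1). Since Q(∛742) ⊂ R and ω ∉ R, we have ω ∉ Q(∛742), so x^2 + x + 1 remains irreducible over Q(∛742) and [Q(∛742, ω) : Q(∛742)] = 2. By the tower law, [Q(∛742, ω) : Q] = 3 · 2 = 6. (In fact Q(∛742, ω) is the splitting field of x^3 - 742 over Q.)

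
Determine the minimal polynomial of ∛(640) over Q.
m_α(x) = x^3 - 640

α satisfies α^3 = 640, so x^3 - 640 annihilates α. By the rational root test, a rational root p/q (in lowest terms) of x^3 - 640 would satisfy p^3 = 640 q^3, forcing q = 1 and p^3 = 640; but 640 is not a perfect cube, contradiction. A monic cubic over Q with no rational root is irreducible (any nontrivial factorization would include a linear factor). Hence x^3 - 640 is the minimal polynomial of α, and in particular [Q(α):Q] = 3.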